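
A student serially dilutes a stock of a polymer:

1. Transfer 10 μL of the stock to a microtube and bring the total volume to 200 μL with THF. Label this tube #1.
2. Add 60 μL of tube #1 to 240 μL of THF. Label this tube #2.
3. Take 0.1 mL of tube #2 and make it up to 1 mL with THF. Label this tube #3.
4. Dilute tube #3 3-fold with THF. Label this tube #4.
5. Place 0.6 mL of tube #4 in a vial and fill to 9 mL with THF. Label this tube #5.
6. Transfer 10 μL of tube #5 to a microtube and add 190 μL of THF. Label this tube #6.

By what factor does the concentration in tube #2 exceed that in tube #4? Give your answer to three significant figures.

Step 1: 10 μL brought to 200 μL → factor 200/10 = 20
Step 2: 60 μL + 240 μL = 300 μL total → factor 300/60 = 5
Step 3: 0.1 mL brought to 1 mL → factor 1/0.1 = 10
Step 4: 3-fold → factor 3
Dilution factor to tube #2 = 100; to tube #4 = 3000
[tube #2]/[tube #4] = (factor to tube #4)/(factor to tube #2) = 3000/100 = 30.0

30.0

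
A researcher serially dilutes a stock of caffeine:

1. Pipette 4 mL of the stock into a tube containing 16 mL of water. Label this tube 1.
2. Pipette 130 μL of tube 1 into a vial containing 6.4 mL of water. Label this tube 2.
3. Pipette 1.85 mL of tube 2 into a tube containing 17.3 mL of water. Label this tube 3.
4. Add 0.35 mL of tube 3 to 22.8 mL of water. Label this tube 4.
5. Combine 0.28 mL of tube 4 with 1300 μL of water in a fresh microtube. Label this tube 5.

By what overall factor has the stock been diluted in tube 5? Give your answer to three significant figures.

9.70 × 10^5

Step 1: 4 mL + 16 mL = 20 mL total → factor 20/4 = 5
Step 2: 130 μL + 6.4 mL = 6530 μL total → factor 6530/130 = 50.231
Step 3: 1.85 mL + 17.3 mL = 19.15 mL total → factor 19.15/1.85 = 10.351
Step 4: 0.35 mL + 22.8 mL = 23.15 mL total → factor 23.15/0.35 = 66.143
Step 5: 0.28 mL + 1300 μL = 1.58 mL total → factor 1.58/0.28 = 5.6429
Overall dilution factor = 5 × 50.231 × 10.351 × 66.143 × 5.6429 = 9.7033 × 10^5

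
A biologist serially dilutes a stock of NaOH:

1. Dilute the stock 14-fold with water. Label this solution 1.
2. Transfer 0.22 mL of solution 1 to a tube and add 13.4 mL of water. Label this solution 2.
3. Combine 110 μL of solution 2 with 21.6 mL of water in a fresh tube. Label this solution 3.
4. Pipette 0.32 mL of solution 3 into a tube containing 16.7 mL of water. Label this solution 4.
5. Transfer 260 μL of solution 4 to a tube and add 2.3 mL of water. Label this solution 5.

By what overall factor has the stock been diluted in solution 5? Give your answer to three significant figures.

8.96 × 10^7

Step 1: 14-fold → factor 14
Step 2: 0.22 mL + 13.4 mL = 13.62 mL total → factor 13.62/0.22 = 61.909
Step 3: 110 μL + 21.6 mL = 21710 μL total → factor 21710/110 = 197.36
Step 4: 0.32 mL + 16.7 mL = 17.02 mL total → factor 17.02/0.32 = 53.188
Step 5: 260 μL + 2.3 mL = 2560 μL total → factor 2560/260 = 9.8462
Overall dilution factor = 14 × 61.909 × 197.36 × 53.188 × 9.8462 = 8.9583 × 10^7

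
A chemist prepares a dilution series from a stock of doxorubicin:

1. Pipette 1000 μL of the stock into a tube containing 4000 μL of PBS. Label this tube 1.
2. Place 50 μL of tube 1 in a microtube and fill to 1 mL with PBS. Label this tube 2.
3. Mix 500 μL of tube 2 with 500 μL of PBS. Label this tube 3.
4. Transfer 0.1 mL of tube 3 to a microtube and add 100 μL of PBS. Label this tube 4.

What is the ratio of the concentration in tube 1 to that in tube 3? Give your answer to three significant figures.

40.0

Step 1: 1000 μL + 4000 μL = 5000 μL total → factor 5000/1000 = 5
Step 2: 50 μL brought to 1 mL → factor 1000/50 = 20
Step 3: 500 μL + 500 μL = 1000 μL total → factor 1000/500 = 2
Dilution factor to tube 1 = 5; to tube 3 = 200
[tube 1]/[tube 3] = (factor to tube 3)/(factor to tube 1) = 200/5 = 40.0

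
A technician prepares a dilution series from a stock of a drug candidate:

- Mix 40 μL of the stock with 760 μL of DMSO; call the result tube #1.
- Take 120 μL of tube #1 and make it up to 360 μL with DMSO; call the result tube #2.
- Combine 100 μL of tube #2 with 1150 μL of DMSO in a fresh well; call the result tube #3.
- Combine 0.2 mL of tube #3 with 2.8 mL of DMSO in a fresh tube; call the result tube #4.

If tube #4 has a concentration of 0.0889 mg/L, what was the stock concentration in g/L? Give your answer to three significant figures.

Step 1: 40 μL + 760 μL = 800 μL total → factor 800/40 = 20
Step 2: 120 μL brought to 360 μL → factor 360/120 = 3
Step 3: 100 μL + 1150 μL = 1250 μL total → factor 1250/100 = 12.5
Step 4: 0.2 mL + 2.8 mL = 3 mL total → factor 3/0.2 = 15
Overall dilution factor = 20 × 3 × 12.5 × 15 = 11250
Stock = 0.0889 mg/L × 11250 = 1000 mg/L = 1.00 g/L

1.00 g/L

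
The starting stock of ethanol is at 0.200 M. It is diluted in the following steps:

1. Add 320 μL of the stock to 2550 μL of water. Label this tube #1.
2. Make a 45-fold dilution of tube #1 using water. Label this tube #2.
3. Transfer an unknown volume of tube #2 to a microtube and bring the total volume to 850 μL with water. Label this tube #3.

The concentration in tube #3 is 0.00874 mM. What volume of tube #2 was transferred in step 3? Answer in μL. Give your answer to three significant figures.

Step 1: 320 μL + 2550 μL = 2870 μL total → factor 2870/320 = 8.9688
Step 2: 45-fold → factor 45
Step 3: v brought to 850 μL → factor = 850 μL/v
Product of known-step factors = 403.59
Overall factor = 0.200 M / (0.00874 mM) = 22883
Step-3 factor = 22883 / 403.59 = 56.699
v = 850 μL / 56.699 = 15.0 μL

15.0 μL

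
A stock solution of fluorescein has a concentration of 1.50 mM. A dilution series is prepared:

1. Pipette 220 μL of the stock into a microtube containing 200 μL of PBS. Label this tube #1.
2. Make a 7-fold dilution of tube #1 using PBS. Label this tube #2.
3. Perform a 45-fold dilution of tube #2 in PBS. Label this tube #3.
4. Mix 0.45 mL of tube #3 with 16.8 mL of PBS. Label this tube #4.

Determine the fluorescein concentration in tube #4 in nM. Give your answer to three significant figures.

65.1 nM

Step 1: 220 μL + 200 μL = 420 μL total → factor 420/220 = 1.9091
Step 2: 7-fold → factor 7
Step 3: 45-fold → factor 45
Step 4: 0.45 mL + 16.8 mL = 17.25 mL total → factor 17.25/0.45 = 38.333
Overall dilution factor = 1.9091 × 7 × 45 × 38.333 = 23052
Final = 1.50 mM / 23052 = 6.507 × 10^-5 mM = 65.1 nM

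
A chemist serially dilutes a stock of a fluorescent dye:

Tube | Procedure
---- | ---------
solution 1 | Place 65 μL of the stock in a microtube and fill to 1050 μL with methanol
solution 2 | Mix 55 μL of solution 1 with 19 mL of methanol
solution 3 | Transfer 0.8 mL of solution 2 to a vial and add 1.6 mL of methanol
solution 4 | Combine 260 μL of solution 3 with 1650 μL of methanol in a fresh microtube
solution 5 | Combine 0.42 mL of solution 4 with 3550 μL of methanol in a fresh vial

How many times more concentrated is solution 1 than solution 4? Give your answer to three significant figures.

7.64 × 10^3

Step 1: 65 μL brought to 1050 μL → factor 1050/65 = 16.154
Step 2: 55 μL + 19 mL = 19055 μL total → factor 19055/55 = 346.45
Step 3: 0.8 mL + 1.6 mL = 2.4 mL total → factor 2.4/0.8 = 3
Step 4: 260 μL + 1650 μL = 1910 μL total → factor 1910/260 = 7.3462
Dilution factor to solution 1 = 16.154; to solution 4 = 1.2334 × 10^5
[solution 1]/[solution 4] = (factor to solution 4)/(factor to solution 1) = 1.2334 × 10^5/16.154 = 7.64 × 10^3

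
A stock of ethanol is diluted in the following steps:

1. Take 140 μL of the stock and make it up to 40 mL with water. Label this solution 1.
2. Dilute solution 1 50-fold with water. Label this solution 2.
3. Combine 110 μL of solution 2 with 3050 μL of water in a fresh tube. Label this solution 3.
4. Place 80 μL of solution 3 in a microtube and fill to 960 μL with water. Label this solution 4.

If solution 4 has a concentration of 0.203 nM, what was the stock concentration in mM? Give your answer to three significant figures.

1.00 mM

Step 1: 140 μL brought to 40 mL → factor 40000/140 = 285.71
Step 2: 50-fold → factor 50
Step 3: 110 μL + 3050 μL = 3160 μL total → factor 3160/110 = 28.727
Step 4: 80 μL brought to 960 μL → factor 960/80 = 12
Overall dilution factor = 285.71 × 50 × 28.727 × 12 = 4.9247 × 10^6
Stock = 0.203 nM × 4.9247 × 10^6 = 9.997 × 10^5 nM = 1.00 mM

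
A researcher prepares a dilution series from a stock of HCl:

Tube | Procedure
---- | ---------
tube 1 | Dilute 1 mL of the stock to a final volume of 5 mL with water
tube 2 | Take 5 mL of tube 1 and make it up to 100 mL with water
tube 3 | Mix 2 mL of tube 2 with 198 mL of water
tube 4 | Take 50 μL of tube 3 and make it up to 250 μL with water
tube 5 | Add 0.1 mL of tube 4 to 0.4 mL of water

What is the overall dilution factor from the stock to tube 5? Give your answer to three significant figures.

2.50 × 10^5

Step 1: 1 mL brought to 5 mL → factor 5/1 = 5
Step 2: 5 mL brought to 100 mL → factor 100/5 = 20
Step 3: 2 mL + 198 mL = 200 mL total → factor 200/2 = 100
Step 4: 50 μL brought to 250 μL → factor 250/50 = 5
Step 5: 0.1 mL + 0.4 mL = 0.5 mL total → factor 0.5/0.1 = 5
Overall dilution factor = 5 × 20 × 100 × 5 × 5 = 2.5 × 10^5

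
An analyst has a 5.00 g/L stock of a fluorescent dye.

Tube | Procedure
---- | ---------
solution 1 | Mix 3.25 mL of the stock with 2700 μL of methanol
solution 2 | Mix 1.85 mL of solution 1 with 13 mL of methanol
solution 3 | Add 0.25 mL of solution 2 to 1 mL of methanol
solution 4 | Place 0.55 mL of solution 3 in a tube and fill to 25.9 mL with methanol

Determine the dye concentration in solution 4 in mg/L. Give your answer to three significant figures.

Step 1: 3.25 mL + 2700 μL = 5.95 mL total → factor 5.95/3.25 = 1.8308
Step 2: 1.85 mL + 13 mL = 14.85 mL total → factor 14.85/1.85 = 8.027
Step 3: 0.25 mL + 1 mL = 1.25 mL total → factor 1.25/0.25 = 5
Step 4: 0.55 mL brought to 25.9 mL → factor 25.9/0.55 = 47.091
Overall dilution factor = 1.8308 × 8.027 × 5 × 47.091 = 3460.2
Final = 5.00 g/L / 3460.2 = 0.001445 g/L = 1.45 mg/L

1.45 mg/L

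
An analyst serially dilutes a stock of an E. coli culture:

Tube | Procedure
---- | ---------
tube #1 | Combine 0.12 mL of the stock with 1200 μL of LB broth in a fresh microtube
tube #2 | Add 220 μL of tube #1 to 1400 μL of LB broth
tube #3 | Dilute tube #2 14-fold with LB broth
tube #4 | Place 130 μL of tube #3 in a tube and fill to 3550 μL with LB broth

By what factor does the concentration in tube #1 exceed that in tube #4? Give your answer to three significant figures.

2.82 × 10^3

Step 1: 0.12 mL + 1200 μL = 1.32 mL total → factor 1.32/0.12 = 11
Step 2: 220 μL + 1400 μL = 1620 μL total → factor 1620/220 = 7.3636
Step 3: 14-fold → factor 14
Step 4: 130 μL brought to 3550 μL → factor 3550/130 = 27.308
Dilution factor to tube #1 = 11; to tube #4 = 30967
[tube #1]/[tube #4] = (factor to tube #4)/(factor to tube #1) = 30967/11 = 2.82 × 10^3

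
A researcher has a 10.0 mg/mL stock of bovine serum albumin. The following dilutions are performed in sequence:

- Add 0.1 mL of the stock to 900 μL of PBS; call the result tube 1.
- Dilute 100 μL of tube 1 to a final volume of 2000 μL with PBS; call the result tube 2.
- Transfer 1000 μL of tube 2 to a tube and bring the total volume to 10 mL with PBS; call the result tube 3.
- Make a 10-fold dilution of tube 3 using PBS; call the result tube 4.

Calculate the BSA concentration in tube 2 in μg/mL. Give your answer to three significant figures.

Step 1: 0.1 mL + 900 μL = 1 mL total → factor 1/0.1 = 10
Step 2: 100 μL brought to 2000 μL → factor 2000/100 = 20
Dilution factor through tube 2 = 10 × 20 = 200
[tube 2] = 10.0 mg/mL / 200 = 0.05000 mg/mL = 50.0 μg/mL

50.0 μg/mL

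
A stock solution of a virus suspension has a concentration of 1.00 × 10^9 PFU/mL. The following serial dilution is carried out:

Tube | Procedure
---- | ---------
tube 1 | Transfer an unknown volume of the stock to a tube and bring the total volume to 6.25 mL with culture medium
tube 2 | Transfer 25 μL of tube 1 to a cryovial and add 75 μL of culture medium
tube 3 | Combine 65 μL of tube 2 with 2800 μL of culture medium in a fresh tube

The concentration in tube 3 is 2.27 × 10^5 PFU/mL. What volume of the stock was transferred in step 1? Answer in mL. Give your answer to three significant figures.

0.250 mL

Step 1: v brought to 6.25 mL → factor = 6.25 mL/v
Step 2: 25 μL + 75 μL = 100 μL total → factor 100/25 = 4
Step 3: 65 μL + 2800 μL = 2865 μL total → factor 2865/65 = 44.077
Product of known-step factors = 176.31
Overall factor = 1.00 × 10^9 PFU/mL / (2.27 × 10^5 PFU/mL) = 4405.3
Step-1 factor = 4405.3 / 176.31 = 24.986
v = 6.25 mL / 24.986 = 0.250 mL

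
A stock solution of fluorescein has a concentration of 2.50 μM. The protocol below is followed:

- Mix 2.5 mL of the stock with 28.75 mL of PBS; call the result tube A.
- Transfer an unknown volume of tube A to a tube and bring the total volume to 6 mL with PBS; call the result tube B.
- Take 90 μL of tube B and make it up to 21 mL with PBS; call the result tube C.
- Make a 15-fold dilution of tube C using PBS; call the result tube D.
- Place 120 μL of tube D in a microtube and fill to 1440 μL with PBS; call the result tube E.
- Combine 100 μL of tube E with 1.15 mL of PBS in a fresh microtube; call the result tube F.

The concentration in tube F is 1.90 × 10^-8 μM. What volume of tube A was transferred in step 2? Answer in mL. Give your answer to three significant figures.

Step 1: 2.5 mL + 28.75 mL = 31.25 mL total → factor 31.25/2.5 = 12.5
Step 2: v brought to 6 mL → factor = 6 mL/v
Step 3: 90 μL brought to 21 mL → factor 21000/90 = 233.33
Step 4: 15-fold → factor 15
Step 5: 120 μL brought to 1440 μL → factor 1440/120 = 12
Step 6: 100 μL + 1.15 mL = 1250 μL total → factor 1250/100 = 12.5
Product of known-step factors = 6.5625 × 10^6
Overall factor = 2.50 μM / (1.90 × 10^-8 μM) = 1.3158 × 10^8
Step-2 factor = 1.3158 × 10^8 / 6.5625 × 10^6 = 20.05
v = 6 mL / 20.05 = 0.299 mL

0.299 mL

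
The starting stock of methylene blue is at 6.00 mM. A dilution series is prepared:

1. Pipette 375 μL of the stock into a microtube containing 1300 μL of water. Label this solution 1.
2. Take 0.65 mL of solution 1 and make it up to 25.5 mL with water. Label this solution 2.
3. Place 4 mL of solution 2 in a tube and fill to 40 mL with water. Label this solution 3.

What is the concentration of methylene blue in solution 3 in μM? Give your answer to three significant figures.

Step 1: 375 μL + 1300 μL = 1675 μL total → factor 1675/375 = 4.4667
Step 2: 0.65 mL brought to 25.5 mL → factor 25.5/0.65 = 39.231
Step 3: 4 mL brought to 40 mL → factor 40/4 = 10
Overall dilution factor = 4.4667 × 39.231 × 10 = 1752.3
Final = 6.00 mM / 1752.3 = 0.003424 mM = 3.42 μM

3.42 μM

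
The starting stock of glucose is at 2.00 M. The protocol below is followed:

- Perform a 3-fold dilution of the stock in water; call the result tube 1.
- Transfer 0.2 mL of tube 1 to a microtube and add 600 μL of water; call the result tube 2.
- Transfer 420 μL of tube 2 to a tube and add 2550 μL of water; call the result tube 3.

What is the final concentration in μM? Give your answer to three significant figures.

2.36 × 10^4 μM

Step 1: 3-fold → factor 3
Step 2: 0.2 mL + 600 μL = 0.8 mL total → factor 0.8/0.2 = 4
Step 3: 420 μL + 2550 μL = 2970 μL total → factor 2970/420 = 7.0714
Overall dilution factor = 3 × 4 × 7.0714 = 84.857
Final = 2.00 M / 84.857 = 0.02357 M = 2.36 × 10^4 μM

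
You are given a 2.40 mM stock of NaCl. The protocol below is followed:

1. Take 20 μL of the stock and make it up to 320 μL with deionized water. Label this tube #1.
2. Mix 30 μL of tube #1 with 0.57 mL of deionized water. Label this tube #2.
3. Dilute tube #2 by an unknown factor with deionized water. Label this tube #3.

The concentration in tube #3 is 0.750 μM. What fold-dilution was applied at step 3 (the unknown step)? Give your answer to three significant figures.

Step 1: 20 μL brought to 320 μL → factor 320/20 = 16
Step 2: 30 μL + 0.57 mL = 600 μL total → factor 600/30 = 20
Step 3: unknown factor x
Product of known-step factors = 320
Overall factor = 2.40 mM / (0.750 μM) = 3200
x = 3200 / 320 = 10.0

10.0-fold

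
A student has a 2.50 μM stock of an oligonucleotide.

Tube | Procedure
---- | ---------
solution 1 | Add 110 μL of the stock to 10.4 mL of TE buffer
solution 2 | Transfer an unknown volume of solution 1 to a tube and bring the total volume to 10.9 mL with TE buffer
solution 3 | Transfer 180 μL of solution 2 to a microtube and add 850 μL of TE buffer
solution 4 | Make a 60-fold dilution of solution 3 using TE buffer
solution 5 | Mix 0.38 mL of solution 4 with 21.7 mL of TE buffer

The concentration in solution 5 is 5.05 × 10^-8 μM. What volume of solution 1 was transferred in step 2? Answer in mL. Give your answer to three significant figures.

0.420 mL

Step 1: 110 μL + 10.4 mL = 10510 μL total → factor 10510/110 = 95.545
Step 2: v brought to 10.9 mL → factor = 10.9 mL/v
Step 3: 180 μL + 850 μL = 1030 μL total → factor 1030/180 = 5.7222
Step 4: 60-fold → factor 60
Step 5: 0.38 mL + 21.7 mL = 22.08 mL total → factor 22.08/0.38 = 58.105
Product of known-step factors = 1.9061 × 10^6
Overall factor = 2.50 μM / (5.05 × 10^-8 μM) = 4.9505 × 10^7
Step-2 factor = 4.9505 × 10^7 / 1.9061 × 10^6 = 25.972
v = 10.9 mL / 25.972 = 0.420 mL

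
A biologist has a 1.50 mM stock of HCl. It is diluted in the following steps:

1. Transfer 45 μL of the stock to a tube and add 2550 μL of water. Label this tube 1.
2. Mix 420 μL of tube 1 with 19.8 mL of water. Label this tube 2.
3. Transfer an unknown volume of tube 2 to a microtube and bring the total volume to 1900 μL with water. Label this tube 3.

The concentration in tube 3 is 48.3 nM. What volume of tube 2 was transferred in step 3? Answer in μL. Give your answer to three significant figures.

170 μL

Step 1: 45 μL + 2550 μL = 2595 μL total → factor 2595/45 = 57.667
Step 2: 420 μL + 19.8 mL = 20220 μL total → factor 20220/420 = 48.143
Step 3: v brought to 1900 μL → factor = 1900 μL/v
Product of known-step factors = 2776.2
Overall factor = 1.50 mM / (48.3 nM) = 31056
Step-3 factor = 31056 / 2776.2 = 11.186
v = 1900 μL / 11.186 = 170 μL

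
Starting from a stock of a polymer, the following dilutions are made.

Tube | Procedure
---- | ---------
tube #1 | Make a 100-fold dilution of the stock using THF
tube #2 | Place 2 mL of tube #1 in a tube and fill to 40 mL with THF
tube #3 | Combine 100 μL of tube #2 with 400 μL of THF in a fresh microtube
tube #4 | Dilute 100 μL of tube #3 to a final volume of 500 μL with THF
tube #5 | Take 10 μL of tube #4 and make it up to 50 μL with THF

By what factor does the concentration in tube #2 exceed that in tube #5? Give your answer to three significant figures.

125

Step 1: 100-fold → factor 100
Step 2: 2 mL brought to 40 mL → factor 40/2 = 20
Step 3: 100 μL + 400 μL = 500 μL total → factor 500/100 = 5
Step 4: 100 μL brought to 500 μL → factor 500/100 = 5
Step 5: 10 μL brought to 50 μL → factor 50/10 = 5
Dilution factor to tube #2 = 2000; to tube #5 = 2.5 × 10^5
[tube #2]/[tube #5] = (factor to tube #5)/(factor to tube #2) = 2.5 × 10^5/2000 = 125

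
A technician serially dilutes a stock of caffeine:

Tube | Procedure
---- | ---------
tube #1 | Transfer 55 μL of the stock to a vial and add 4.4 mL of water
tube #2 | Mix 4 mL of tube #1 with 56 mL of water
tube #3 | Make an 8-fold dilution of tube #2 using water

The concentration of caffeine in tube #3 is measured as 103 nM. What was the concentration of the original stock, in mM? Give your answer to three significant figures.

1.00 mM

Step 1: 55 μL + 4.4 mL = 4455 μL total → factor 4455/55 = 81
Step 2: 4 mL + 56 mL = 60 mL total → factor 60/4 = 15
Step 3: 8-fold → factor 8
Overall dilution factor = 81 × 15 × 8 = 9720
Stock = 103 nM × 9720 = 1.001 × 10^6 nM = 1.00 mM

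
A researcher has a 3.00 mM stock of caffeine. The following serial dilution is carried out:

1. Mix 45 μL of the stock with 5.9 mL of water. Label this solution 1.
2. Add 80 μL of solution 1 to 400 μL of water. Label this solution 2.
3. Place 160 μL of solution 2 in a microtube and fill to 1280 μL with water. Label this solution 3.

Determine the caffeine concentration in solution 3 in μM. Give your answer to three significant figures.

Step 1: 45 μL + 5.9 mL = 5945 μL total → factor 5945/45 = 132.11
Step 2: 80 μL + 400 μL = 480 μL total → factor 480/80 = 6
Step 3: 160 μL brought to 1280 μL → factor 1280/160 = 8
Overall dilution factor = 132.11 × 6 × 8 = 6341.3
Final = 3.00 mM / 6341.3 = 0.0004731 mM = 0.473 μM

0.473 μM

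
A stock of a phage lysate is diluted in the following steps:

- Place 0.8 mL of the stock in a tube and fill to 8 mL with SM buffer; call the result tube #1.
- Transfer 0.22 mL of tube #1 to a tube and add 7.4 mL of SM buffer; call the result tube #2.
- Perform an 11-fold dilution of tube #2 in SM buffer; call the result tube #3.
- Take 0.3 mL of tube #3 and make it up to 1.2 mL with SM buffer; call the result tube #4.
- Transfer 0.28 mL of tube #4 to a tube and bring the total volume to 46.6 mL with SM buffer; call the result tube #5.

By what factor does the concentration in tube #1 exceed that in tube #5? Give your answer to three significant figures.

Step 1: 0.8 mL brought to 8 mL → factor 8/0.8 = 10
Step 2: 0.22 mL + 7.4 mL = 7.62 mL total → factor 7.62/0.22 = 34.636
Step 3: 11-fold → factor 11
Step 4: 0.3 mL brought to 1.2 mL → factor 1.2/0.3 = 4
Step 5: 0.28 mL brought to 46.6 mL → factor 46.6/0.28 = 166.43
Dilution factor to tube #1 = 10; to tube #5 = 2.5364 × 10^6
[tube #1]/[tube #5] = (factor to tube #5)/(factor to tube #1) = 2.5364 × 10^6/10 = 2.54 × 10^5

2.54 × 10^5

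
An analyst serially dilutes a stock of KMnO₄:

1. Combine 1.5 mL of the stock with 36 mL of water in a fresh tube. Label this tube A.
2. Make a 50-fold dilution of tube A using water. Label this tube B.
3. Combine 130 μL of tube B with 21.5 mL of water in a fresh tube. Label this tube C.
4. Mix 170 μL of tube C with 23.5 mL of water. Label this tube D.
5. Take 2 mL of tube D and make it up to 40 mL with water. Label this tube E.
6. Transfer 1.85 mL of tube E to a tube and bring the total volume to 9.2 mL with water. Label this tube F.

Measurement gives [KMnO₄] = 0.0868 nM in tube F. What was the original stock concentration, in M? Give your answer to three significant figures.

Step 1: 1.5 mL + 36 mL = 37.5 mL total → factor 37.5/1.5 = 25
Step 2: 50-fold → factor 50
Step 3: 130 μL + 21.5 mL = 21630 μL total → factor 21630/130 = 166.38
Step 4: 170 μL + 23.5 mL = 23670 μL total → factor 23670/170 = 139.24
Step 5: 2 mL brought to 40 mL → factor 40/2 = 20
Step 6: 1.85 mL brought to 9.2 mL → factor 9.2/1.85 = 4.973
Overall dilution factor = 25 × 50 × 166.38 × 139.24 × 20 × 4.973 = 2.8802 × 10^9
Stock = 0.0868 nM × 2.8802 × 10^9 = 2.500 × 10^8 nM = 0.250 M

0.250 M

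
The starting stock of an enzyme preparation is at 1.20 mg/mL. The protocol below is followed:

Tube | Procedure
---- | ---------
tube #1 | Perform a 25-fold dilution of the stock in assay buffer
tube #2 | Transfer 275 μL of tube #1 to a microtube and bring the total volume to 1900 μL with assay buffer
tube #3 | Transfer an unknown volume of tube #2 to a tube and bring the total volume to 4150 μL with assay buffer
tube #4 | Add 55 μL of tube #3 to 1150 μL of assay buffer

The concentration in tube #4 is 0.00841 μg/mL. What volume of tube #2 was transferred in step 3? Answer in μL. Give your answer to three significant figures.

Step 1: 25-fold → factor 25
Step 2: 275 μL brought to 1900 μL → factor 1900/275 = 6.9091
Step 3: v brought to 4150 μL → factor = 4150 μL/v
Step 4: 55 μL + 1150 μL = 1205 μL total → factor 1205/55 = 21.909
Product of known-step factors = 3784.3
Overall factor = 1.20 mg/mL / (0.00841 μg/mL) = 1.4269 × 10^5
Step-3 factor = 1.4269 × 10^5 / 3784.3 = 37.705
v = 4150 μL / 37.705 = 110 μL

110 μL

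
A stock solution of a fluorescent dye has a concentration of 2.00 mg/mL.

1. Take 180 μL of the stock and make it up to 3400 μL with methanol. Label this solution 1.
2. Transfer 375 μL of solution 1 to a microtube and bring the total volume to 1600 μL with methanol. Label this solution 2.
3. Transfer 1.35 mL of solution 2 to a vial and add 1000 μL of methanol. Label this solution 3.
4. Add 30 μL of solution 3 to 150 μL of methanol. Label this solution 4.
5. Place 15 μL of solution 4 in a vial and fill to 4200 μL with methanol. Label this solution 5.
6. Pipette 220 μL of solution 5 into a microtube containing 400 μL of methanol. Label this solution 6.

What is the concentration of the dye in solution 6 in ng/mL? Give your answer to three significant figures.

3.01 ng/mL

Step 1: 180 μL brought to 3400 μL → factor 3400/180 = 18.889
Step 2: 375 μL brought to 1600 μL → factor 1600/375 = 4.2667
Step 3: 1.35 mL + 1000 μL = 2.35 mL total → factor 2.35/1.35 = 1.7407
Step 4: 30 μL + 150 μL = 180 μL total → factor 180/30 = 6
Step 5: 15 μL brought to 4200 μL → factor 4200/15 = 280
Step 6: 220 μL + 400 μL = 620 μL total → factor 620/220 = 2.8182
Overall dilution factor = 18.889 × 4.2667 × 1.7407 × 6 × 280 × 2.8182 = 6.6421 × 10^5
Final = 2.00 mg/mL / 6.6421 × 10^5 = 3.011 × 10^-6 mg/mL = 3.01 ng/mL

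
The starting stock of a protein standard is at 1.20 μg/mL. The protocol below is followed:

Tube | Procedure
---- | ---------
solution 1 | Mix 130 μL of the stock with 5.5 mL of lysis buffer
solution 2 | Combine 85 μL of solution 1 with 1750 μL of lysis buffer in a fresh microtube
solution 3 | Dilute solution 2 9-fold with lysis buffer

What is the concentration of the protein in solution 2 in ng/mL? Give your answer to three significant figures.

1.28 ng/mL

Step 1: 130 μL + 5.5 mL = 5630 μL total → factor 5630/130 = 43.308
Step 2: 85 μL + 1750 μL = 1835 μL total → factor 1835/85 = 21.588
Dilution factor through solution 2 = 43.308 × 21.588 = 934.94
[solution 2] = 1.20 μg/mL / 934.94 = 0.001284 μg/mL = 1.28 ng/mL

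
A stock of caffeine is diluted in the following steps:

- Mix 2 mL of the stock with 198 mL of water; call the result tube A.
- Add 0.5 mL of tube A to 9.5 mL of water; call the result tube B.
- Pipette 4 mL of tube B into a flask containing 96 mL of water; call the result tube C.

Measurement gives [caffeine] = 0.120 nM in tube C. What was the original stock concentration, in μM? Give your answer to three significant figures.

6.00 μM

Step 1: 2 mL + 198 mL = 200 mL total → factor 200/2 = 100
Step 2: 0.5 mL + 9.5 mL = 10 mL total → factor 10/0.5 = 20
Step 3: 4 mL + 96 mL = 100 mL total → factor 100/4 = 25
Overall dilution factor = 100 × 20 × 25 = 50000
Stock = 0.120 nM × 50000 = 6000 nM = 6.00 μM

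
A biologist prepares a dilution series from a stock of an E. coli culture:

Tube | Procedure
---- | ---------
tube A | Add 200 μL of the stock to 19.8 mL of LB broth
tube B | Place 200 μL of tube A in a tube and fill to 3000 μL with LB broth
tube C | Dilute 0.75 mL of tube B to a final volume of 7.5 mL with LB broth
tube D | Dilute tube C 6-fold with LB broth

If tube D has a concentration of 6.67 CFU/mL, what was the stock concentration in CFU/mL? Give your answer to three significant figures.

Step 1: 200 μL + 19.8 mL = 20000 μL total → factor 20000/200 = 100
Step 2: 200 μL brought to 3000 μL → factor 3000/200 = 15
Step 3: 0.75 mL brought to 7.5 mL → factor 7.5/0.75 = 10
Step 4: 6-fold → factor 6
Overall dilution factor = 100 × 15 × 10 × 6 = 90000
Stock = 6.67 CFU/mL × 90000 = 6.00 × 10^5 CFU/mL

6.00 × 10^5 CFU/mL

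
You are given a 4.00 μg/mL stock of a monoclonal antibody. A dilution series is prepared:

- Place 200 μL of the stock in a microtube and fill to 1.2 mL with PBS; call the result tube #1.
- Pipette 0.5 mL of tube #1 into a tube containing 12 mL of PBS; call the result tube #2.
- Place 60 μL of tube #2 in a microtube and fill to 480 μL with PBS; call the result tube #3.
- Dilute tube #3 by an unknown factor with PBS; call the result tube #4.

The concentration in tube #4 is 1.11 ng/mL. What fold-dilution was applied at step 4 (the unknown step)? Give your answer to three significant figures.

Step 1: 200 μL brought to 1.2 mL → factor 1200/200 = 6
Step 2: 0.5 mL + 12 mL = 12.5 mL total → factor 12.5/0.5 = 25
Step 3: 60 μL brought to 480 μL → factor 480/60 = 8
Step 4: unknown factor x
Product of known-step factors = 1200
Overall factor = 4.00 μg/mL / (1.11 ng/mL) = 3603.6
x = 3603.6 / 1200 = 3.00

3.00-fold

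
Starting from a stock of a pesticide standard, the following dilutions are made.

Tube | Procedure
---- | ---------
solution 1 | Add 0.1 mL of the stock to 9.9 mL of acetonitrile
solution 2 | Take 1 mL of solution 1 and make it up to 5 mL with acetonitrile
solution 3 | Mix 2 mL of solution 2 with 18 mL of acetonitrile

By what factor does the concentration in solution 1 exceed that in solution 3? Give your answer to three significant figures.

50.0

Step 1: 0.1 mL + 9.9 mL = 10 mL total → factor 10/0.1 = 100
Step 2: 1 mL brought to 5 mL → factor 5/1 = 5
Step 3: 2 mL + 18 mL = 20 mL total → factor 20/2 = 10
Dilution factor to solution 1 = 100; to solution 3 = 5000
[solution 1]/[solution 3] = (factor to solution 3)/(factor to solution 1) = 5000/100 = 50.0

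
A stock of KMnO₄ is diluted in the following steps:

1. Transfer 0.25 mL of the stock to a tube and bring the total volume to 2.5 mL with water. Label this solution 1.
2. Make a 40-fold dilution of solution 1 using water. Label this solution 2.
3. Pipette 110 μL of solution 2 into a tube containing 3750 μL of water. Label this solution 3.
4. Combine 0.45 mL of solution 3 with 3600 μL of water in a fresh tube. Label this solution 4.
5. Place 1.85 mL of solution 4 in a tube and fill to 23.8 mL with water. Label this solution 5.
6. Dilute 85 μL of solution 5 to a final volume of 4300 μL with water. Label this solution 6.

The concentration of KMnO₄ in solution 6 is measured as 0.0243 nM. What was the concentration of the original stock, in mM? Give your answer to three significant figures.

Step 1: 0.25 mL brought to 2.5 mL → factor 2.5/0.25 = 10
Step 2: 40-fold → factor 40
Step 3: 110 μL + 3750 μL = 3860 μL total → factor 3860/110 = 35.091
Step 4: 0.45 mL + 3600 μL = 4.05 mL total → factor 4.05/0.45 = 9
Step 5: 1.85 mL brought to 23.8 mL → factor 23.8/1.85 = 12.865
Step 6: 85 μL brought to 4300 μL → factor 4300/85 = 50.588
Overall dilution factor = 10 × 40 × 35.091 × 9 × 12.865 × 50.588 = 8.2215 × 10^7
Stock = 0.0243 nM × 8.2215 × 10^7 = 1.998 × 10^6 nM = 2.00 mM

2.00 mM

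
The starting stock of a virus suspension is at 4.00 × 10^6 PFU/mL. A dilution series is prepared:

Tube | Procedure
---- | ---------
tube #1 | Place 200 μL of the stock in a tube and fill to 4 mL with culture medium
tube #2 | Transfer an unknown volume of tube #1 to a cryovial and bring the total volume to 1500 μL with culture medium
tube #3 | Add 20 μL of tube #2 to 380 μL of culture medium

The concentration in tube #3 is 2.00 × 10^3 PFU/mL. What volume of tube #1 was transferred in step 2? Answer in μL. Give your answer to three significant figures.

Step 1: 200 μL brought to 4 mL → factor 4000/200 = 20
Step 2: v brought to 1500 μL → factor = 1500 μL/v
Step 3: 20 μL + 380 μL = 400 μL total → factor 400/20 = 20
Product of known-step factors = 400
Overall factor = 4.00 × 10^6 PFU/mL / (2.00 × 10^3 PFU/mL) = 2000
Step-2 factor = 2000 / 400 = 5
v = 1500 μL / 5 = 300 μL

300 μL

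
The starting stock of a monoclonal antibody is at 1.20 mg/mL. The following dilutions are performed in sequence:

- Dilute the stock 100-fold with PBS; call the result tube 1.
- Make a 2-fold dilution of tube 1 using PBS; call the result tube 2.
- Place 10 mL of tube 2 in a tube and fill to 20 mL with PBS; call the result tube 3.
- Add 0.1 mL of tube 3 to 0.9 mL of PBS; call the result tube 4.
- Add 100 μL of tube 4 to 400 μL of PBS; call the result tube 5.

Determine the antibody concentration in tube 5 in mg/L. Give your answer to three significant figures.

0.0600 mg/L

Step 1: 100-fold → factor 100
Step 2: 2-fold → factor 2
Step 3: 10 mL brought to 20 mL → factor 20/10 = 2
Step 4: 0.1 mL + 0.9 mL = 1 mL total → factor 1/0.1 = 10
Step 5: 100 μL + 400 μL = 500 μL total → factor 500/100 = 5
Overall dilution factor = 100 × 2 × 2 × 10 × 5 = 20000
Final = 1.20 mg/mL / 20000 = 6.000 × 10^-5 mg/mL = 0.0600 mg/L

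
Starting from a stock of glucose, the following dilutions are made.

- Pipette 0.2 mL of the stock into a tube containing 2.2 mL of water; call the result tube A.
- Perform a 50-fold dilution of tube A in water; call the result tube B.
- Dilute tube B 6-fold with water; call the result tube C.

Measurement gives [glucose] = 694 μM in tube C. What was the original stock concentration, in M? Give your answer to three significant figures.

Step 1: 0.2 mL + 2.2 mL = 2.4 mL total → factor 2.4/0.2 = 12
Step 2: 50-fold → factor 50
Step 3: 6-fold → factor 6
Overall dilution factor = 12 × 50 × 6 = 3600
Stock = 694 μM × 3600 = 2.498 × 10^6 μM = 2.50 M

2.50 M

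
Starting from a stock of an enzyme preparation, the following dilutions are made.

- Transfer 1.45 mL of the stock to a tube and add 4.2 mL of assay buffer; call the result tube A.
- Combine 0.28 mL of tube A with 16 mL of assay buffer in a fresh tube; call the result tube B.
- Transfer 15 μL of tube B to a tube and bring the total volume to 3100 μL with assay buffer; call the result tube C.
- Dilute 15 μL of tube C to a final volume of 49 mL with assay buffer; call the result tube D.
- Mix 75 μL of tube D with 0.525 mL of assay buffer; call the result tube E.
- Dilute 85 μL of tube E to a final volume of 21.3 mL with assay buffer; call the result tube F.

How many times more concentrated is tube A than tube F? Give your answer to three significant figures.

7.87 × 10^10

Step 1: 1.45 mL + 4.2 mL = 5.65 mL total → factor 5.65/1.45 = 3.8966
Step 2: 0.28 mL + 16 mL = 16.28 mL total → factor 16.28/0.28 = 58.143
Step 3: 15 μL brought to 3100 μL → factor 3100/15 = 206.67
Step 4: 15 μL brought to 49 mL → factor 49000/15 = 3266.7
Step 5: 75 μL + 0.525 mL = 600 μL total → factor 600/75 = 8
Step 6: 85 μL brought to 21.3 mL → factor 21300/85 = 250.59
Dilution factor to tube A = 3.8966; to tube F = 3.0662 × 10^11
[tube A]/[tube F] = (factor to tube F)/(factor to tube A) = 3.0662 × 10^11/3.8966 = 7.87 × 10^10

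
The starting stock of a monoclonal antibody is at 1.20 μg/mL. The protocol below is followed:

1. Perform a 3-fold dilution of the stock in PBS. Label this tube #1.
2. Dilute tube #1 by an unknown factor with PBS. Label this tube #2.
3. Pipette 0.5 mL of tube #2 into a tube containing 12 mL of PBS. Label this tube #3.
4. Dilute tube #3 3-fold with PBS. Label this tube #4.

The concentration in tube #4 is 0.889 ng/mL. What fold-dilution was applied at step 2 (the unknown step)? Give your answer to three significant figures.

6.00-fold

Step 1: 3-fold → factor 3
Step 2: unknown factor x
Step 3: 0.5 mL + 12 mL = 12.5 mL total → factor 12.5/0.5 = 25
Step 4: 3-fold → factor 3
Product of known-step factors = 225
Overall factor = 1.20 μg/mL / (0.889 ng/mL) = 1349.8
x = 1349.8 / 225 = 6.00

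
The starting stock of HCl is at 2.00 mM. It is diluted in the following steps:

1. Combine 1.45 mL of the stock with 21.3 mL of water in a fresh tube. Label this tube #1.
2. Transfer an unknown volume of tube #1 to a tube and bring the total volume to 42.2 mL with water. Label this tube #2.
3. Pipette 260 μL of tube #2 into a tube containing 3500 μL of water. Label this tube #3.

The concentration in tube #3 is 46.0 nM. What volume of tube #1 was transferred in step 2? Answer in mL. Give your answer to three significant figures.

0.220 mL

Step 1: 1.45 mL + 21.3 mL = 22.75 mL total → factor 22.75/1.45 = 15.69
Step 2: v brought to 42.2 mL → factor = 42.2 mL/v
Step 3: 260 μL + 3500 μL = 3760 μL total → factor 3760/260 = 14.462
Product of known-step factors = 226.9
Overall factor = 2.00 mM / (46.0 nM) = 43478
Step-2 factor = 43478 / 226.9 = 191.62
v = 42.2 mL / 191.62 = 0.220 mL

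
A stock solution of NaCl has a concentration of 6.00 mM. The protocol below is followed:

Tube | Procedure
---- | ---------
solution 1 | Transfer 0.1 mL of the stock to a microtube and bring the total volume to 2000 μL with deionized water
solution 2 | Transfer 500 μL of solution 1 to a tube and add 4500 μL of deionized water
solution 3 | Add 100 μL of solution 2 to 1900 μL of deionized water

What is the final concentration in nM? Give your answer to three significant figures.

1.50 × 10^3 nM

Step 1: 0.1 mL brought to 2000 μL → factor 2/0.1 = 20
Step 2: 500 μL + 4500 μL = 5000 μL total → factor 5000/500 = 10
Step 3: 100 μL + 1900 μL = 2000 μL total → factor 2000/100 = 20
Overall dilution factor = 20 × 10 × 20 = 4000
Final = 6.00 mM / 4000 = 0.001500 mM = 1.50 × 10^3 nM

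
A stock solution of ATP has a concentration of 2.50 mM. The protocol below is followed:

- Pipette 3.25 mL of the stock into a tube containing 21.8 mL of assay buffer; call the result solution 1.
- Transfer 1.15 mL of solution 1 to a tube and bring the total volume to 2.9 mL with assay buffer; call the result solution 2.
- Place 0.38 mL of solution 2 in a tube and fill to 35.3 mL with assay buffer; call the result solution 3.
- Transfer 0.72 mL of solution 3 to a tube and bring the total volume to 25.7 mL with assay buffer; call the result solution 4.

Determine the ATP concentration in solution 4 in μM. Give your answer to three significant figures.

0.0388 μM

Step 1: 3.25 mL + 21.8 mL = 25.05 mL total → factor 25.05/3.25 = 7.7077
Step 2: 1.15 mL brought to 2.9 mL → factor 2.9/1.15 = 2.5217
Step 3: 0.38 mL brought to 35.3 mL → factor 35.3/0.38 = 92.895
Step 4: 0.72 mL brought to 25.7 mL → factor 25.7/0.72 = 35.694
Overall dilution factor = 7.7077 × 2.5217 × 92.895 × 35.694 = 64449
Final = 2.50 mM / 64449 = 3.879 × 10^-5 mM = 0.0388 μM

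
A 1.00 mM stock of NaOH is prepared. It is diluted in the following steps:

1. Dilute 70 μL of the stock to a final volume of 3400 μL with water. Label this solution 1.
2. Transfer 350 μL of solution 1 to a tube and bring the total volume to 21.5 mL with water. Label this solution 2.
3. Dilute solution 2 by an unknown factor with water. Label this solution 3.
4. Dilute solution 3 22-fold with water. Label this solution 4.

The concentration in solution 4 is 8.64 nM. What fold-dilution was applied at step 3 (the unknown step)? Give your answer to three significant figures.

Step 1: 70 μL brought to 3400 μL → factor 3400/70 = 48.571
Step 2: 350 μL brought to 21.5 mL → factor 21500/350 = 61.429
Step 3: unknown factor x
Step 4: 22-fold → factor 22
Product of known-step factors = 65641
Overall factor = 1.00 mM / (8.64 nM) = 1.1574 × 10^5
x = 1.1574 × 10^5 / 65641 = 1.76

1.76-fold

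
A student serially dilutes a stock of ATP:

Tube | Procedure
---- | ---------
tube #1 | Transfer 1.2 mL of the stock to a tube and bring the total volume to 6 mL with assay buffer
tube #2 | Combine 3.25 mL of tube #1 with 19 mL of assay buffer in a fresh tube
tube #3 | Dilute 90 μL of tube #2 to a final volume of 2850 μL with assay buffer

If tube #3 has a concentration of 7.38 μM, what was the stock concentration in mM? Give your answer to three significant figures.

Step 1: 1.2 mL brought to 6 mL → factor 6/1.2 = 5
Step 2: 3.25 mL + 19 mL = 22.25 mL total → factor 22.25/3.25 = 6.8462
Step 3: 90 μL brought to 2850 μL → factor 2850/90 = 31.667
Overall dilution factor = 5 × 6.8462 × 31.667 = 1084
Stock = 7.38 μM × 1084 = 8000 μM = 8.00 mM

8.00 mM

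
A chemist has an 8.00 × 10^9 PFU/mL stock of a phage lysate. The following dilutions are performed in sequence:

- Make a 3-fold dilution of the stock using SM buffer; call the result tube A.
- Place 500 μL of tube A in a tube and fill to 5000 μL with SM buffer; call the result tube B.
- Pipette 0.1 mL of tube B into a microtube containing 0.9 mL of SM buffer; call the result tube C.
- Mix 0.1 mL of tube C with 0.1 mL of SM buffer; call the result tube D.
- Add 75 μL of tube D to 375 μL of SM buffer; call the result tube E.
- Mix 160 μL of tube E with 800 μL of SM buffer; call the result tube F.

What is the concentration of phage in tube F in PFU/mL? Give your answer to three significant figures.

3.70 × 10^5 PFU/mL

Step 1: 3-fold → factor 3
Step 2: 500 μL brought to 5000 μL → factor 5000/500 = 10
Step 3: 0.1 mL + 0.9 mL = 1 mL total → factor 1/0.1 = 10
Step 4: 0.1 mL + 0.1 mL = 0.2 mL total → factor 0.2/0.1 = 2
Step 5: 75 μL + 375 μL = 450 μL total → factor 450/75 = 6
Step 6: 160 μL + 800 μL = 960 μL total → factor 960/160 = 6
Overall dilution factor = 3 × 10 × 10 × 2 × 6 × 6 = 21600
Final = 8.00 × 10^9 PFU/mL / 21600 = 3.70 × 10^5 PFU/mL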